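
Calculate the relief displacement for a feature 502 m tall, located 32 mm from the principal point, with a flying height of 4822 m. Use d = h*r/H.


d = h * r / H = 502 * 32 / 4822 = 3.33 mm

3.33 mm


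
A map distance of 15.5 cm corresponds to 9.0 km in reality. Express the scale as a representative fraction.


ground = 9.0 km = 900000 cm; RF denominator = ground / map = 900000 / 15.5 ≈ 58065; RF = 1:58065

1:58065


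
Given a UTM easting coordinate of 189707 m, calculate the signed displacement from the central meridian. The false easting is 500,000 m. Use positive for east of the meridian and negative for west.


displacement = 189707 - 500000 = -310293 m

-310293 m


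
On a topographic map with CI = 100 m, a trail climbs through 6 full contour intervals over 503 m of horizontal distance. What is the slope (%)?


elevation change = 6 * 100 = 600 m
slope = 600 / 503 * 100 = 119.3%

119.3%


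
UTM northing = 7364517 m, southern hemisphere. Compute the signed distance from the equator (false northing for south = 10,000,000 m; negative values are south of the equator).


For southern: actual = 7364517 - 10000000 = -2635483 m

-2635483 m


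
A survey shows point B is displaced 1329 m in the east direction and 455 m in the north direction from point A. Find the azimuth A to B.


az = atan2(1329, 455) = 71.1 deg
adjusted to 0-360: 71.1 degrees

71.1 degrees


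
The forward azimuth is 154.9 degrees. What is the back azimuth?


back azimuth = (154.9 + 180) mod 360 = 334.9 degrees

334.9 degrees


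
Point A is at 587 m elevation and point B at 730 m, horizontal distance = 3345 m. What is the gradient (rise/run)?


gradient = (730 - 587) / 3345 = 143 / 3345 = 0.0428

0.0428


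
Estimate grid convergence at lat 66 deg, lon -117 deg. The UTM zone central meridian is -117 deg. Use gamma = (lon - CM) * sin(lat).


gamma = (-117 - -117) * sin(66) = 0 * 0.913545 = 0.0 degrees

0.0 degrees


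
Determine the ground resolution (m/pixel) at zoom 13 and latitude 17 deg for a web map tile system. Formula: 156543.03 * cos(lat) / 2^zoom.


res = 156543.03 * cos(17) / 2^13 = 156543.03 * 0.95630476 / 8192 = 18.27 m/pixel

18.27 m/pixel


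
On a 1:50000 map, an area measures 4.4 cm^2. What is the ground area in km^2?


ground_area = 4.4 * (50000/100)^2 = 1100000.0 m^2 = 1.1 km^2

1.1 km^2


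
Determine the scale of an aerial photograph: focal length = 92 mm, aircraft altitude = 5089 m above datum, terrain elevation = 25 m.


scale = f / (H - h) = 92 mm / 5064 m = 92 / 5064000 = 1:55043

1:55043


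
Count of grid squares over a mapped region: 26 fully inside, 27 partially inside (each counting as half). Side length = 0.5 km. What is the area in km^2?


effective squares = 26 + 27 * 0.5 = 39.5
area = 39.5 * 0.25 = 9.875 km^2

9.875 km^2


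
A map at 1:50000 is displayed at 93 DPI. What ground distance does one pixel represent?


pixel_cm = 2.54 / 93 ≈ 0.027312 cm
ground = pixel_cm * 50000 / 100 = 2.54 * 50000 / (93 * 100) = 127000 / 9300 ≈ 13.66 m

13.66 m


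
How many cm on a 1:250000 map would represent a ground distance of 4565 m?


map_cm = 4565 * 100 / 250000 = 1.826 cm ≈ 1.83 cm

1.83 cm


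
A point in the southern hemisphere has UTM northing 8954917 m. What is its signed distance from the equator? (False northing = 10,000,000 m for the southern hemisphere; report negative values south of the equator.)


For southern: actual = 8954917 - 10000000 = -1045083 m

-1045083 m


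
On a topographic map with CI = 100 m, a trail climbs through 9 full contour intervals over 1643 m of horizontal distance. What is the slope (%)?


elevation change = 9 * 100 = 900 m
slope = 900 / 1643 * 100 = 54.8%

54.8%


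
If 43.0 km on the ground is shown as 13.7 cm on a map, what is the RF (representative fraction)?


ground = 43.0 km = 4300000 cm; RF denominator = ground / map = 4300000 / 13.7 ≈ 313869; RF = 1:313869

1:313869


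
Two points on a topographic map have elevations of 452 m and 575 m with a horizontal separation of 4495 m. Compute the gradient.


gradient = (575 - 452) / 4495 = 123 / 4495 = 0.0274

0.0274


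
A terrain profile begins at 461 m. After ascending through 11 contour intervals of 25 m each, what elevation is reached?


elevation = 461 + 11 * 25 = 736 m

736 m


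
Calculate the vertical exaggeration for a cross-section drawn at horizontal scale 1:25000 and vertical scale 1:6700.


VE = horizontal_scale / vertical_scale = 25000 / 6700 ≈ 3.7

3.7x


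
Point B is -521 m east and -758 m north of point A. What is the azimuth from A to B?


az = atan2(-521, -758) = -145.5 deg
adjusted to 0-360: 214.5 degrees

214.5 degrees


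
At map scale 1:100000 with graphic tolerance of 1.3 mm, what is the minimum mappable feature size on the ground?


ground = 1.3 mm * 100000 / 1000 = 130.0 m

130.0 m


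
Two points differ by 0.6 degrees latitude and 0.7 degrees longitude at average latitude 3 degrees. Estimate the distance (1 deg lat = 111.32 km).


dlat_km = 0.6 * 111.32 = 66.792
dlon_km = 0.7 * 111.32 * cos(3) ≈ 77.817
dist = sqrt(66.792^2 + 77.817^2) ≈ 102.6 km

102.6 km


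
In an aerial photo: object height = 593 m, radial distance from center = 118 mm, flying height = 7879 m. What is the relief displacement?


d = h * r / H = 593 * 118 / 7879 = 8.88 mm

8.88 mm


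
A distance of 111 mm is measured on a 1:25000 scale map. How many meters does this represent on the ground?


ground = 111 mm * 25000 / 1000 = 2775.0 m

2775.0 m


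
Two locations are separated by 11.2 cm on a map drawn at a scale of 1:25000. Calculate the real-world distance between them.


ground = 11.2 cm * 25000 / 100 = 2800.0 m = 2.8 km

2.8 km


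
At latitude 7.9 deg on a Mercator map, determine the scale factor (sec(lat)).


SF = 1 / cos(7.9) = 1 / 0.990509 = 1.01

1.01


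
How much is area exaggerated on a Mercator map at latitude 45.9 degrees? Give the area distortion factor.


area_distortion = 1/cos^2(45.9) = 2.065

2.065


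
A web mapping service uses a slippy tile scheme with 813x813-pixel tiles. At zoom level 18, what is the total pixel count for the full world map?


tiles per axis = 2^18 = 262144
total tiles = 262144^2 = 68719476736
pixels per axis = 262144 * 813 = 213123072
total pixels = 213123072^2 = 45421443818717184

45421443818717184 pixels


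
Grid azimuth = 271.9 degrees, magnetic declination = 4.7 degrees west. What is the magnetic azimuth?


magnetic azimuth = grid azimuth - declination (east +ve)
mag_az = 271.9 - -4.7 = 276.6 degrees

276.6 degrees


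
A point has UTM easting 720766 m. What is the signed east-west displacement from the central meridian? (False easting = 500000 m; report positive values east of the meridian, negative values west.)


displacement = 720766 - 500000 = 220766 m

220766 m


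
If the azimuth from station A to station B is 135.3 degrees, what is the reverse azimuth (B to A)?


back azimuth = (135.3 + 180) mod 360 = 315.3 degrees

315.3 degrees


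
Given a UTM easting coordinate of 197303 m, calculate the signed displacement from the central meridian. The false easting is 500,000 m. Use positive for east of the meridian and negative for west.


displacement = 197303 - 500000 = -302697 m

-302697 m


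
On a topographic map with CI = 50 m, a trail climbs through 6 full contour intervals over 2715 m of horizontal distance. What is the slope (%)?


elevation change = 6 * 50 = 300 m
slope = 300 / 2715 * 100 = 11.0%

11.0%


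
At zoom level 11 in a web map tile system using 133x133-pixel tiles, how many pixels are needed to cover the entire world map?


tiles per axis = 2^11 = 2048
total tiles = 2048^2 = 4194304
pixels per axis = 2048 * 133 = 272384
total pixels = 272384^2 = 74193043456

74193043456 pixels


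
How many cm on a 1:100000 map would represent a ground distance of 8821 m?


map_cm = 8821 * 100 / 100000 = 8.821 cm ≈ 8.82 cm

8.82 cm


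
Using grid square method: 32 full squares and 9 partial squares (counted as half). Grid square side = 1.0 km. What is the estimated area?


effective squares = 32 + 9 * 0.5 = 36.5
area = 36.5 * 1.0 = 36.5 km^2

36.5 km^2


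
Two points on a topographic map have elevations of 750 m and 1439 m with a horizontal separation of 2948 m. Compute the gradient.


gradient = (1439 - 750) / 2948 = 689 / 2948 = 0.2337

0.2337


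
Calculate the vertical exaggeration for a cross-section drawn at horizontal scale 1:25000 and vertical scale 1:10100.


VE = horizontal_scale / vertical_scale = 25000 / 10100 ≈ 2.5

2.5x


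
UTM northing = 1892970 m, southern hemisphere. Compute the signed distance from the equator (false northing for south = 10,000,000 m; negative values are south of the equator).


For southern: actual = 1892970 - 10000000 = -8107030 m

-8107030 m


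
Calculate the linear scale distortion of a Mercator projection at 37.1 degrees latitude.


SF = 1 / cos(37.1) = 1 / 0.797584 = 1.254

1.254


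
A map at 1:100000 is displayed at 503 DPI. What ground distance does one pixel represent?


pixel_cm = 2.54 / 503 ≈ 0.00505 cm
ground = pixel_cm * 100000 / 100 = 2.54 * 100000 / (503 * 100) = 254000 / 50300 ≈ 5.05 m

5.05 m


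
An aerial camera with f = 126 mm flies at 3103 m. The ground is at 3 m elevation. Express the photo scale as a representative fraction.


scale = f / (H - h) = 126 mm / 3100 m = 126 / 3100000 = 1:24603

1:24603


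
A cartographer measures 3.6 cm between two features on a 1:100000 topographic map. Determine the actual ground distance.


ground = 3.6 cm * 100000 / 100 = 3600.0 m = 3.6 km

3.6 km


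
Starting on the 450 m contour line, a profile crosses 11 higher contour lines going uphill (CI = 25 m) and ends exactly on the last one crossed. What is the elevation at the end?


elevation = 450 + 11 * 25 = 725 m

725 m


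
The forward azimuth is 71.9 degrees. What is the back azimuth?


back azimuth = (71.9 + 180) mod 360 = 251.9 degrees

251.9 degrees


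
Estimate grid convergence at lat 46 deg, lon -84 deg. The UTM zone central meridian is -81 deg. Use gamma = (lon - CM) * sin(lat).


gamma = (-84 - -81) * sin(46) = -3 * 0.71934 = -2.158 degrees

-2.158 degrees


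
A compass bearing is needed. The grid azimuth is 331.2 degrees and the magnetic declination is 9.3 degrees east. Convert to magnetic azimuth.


magnetic azimuth = grid azimuth - declination (east +ve)
mag_az = 331.2 - 9.3 = 321.9 degrees

321.9 degrees


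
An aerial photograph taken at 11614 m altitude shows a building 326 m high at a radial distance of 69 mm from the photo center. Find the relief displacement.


d = h * r / H = 326 * 69 / 11614 = 1.94 mm

1.94 mm


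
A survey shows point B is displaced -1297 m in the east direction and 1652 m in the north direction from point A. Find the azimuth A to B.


az = atan2(-1297, 1652) = -38.1 deg
adjusted to 0-360: 321.9 degrees

321.9 degrees


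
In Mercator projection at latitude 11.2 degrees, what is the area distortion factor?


area_distortion = 1/cos^2(11.2) = 1.039

1.039


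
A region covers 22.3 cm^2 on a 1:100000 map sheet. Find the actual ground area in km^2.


ground_area = 22.3 * (100000/100)^2 = 22300000.0 m^2 = 22.3 km^2

22.3 km^2


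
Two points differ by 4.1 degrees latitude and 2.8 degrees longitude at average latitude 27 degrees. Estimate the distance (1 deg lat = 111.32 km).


dlat_km = 4.1 * 111.32 = 456.412
dlon_km = 2.8 * 111.32 * cos(27) ≈ 277.723
dist = sqrt(456.412^2 + 277.723^2) ≈ 534.3 km

534.3 km


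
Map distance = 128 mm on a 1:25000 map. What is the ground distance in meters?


ground = 128 mm * 25000 / 1000 = 3200.0 m

3200.0 m


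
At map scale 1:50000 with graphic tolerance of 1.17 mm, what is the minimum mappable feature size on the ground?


ground = 1.17 mm * 50000 / 1000 = 58.5 m

58.5 m


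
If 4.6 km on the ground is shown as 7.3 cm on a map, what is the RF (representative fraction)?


ground = 4.6 km = 460000 cm; RF denominator = ground / map = 460000 / 7.3 ≈ 63014; RF = 1:63014

1:63014


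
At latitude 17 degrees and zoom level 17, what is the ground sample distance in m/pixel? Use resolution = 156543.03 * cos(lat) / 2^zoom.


res = 156543.03 * cos(17) / 2^17 = 156543.03 * 0.95630476 / 131072 = 1.14 m/pixel

1.14 m/pixel


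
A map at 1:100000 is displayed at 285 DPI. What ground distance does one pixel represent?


pixel_cm = 2.54 / 285 ≈ 0.008912 cm
ground = pixel_cm * 100000 / 100 = 2.54 * 100000 / (285 * 100) = 254000 / 28500 ≈ 8.91 m

8.91 m


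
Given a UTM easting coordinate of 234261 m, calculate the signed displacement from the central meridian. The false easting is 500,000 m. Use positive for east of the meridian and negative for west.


displacement = 234261 - 500000 = -265739 m

-265739 m


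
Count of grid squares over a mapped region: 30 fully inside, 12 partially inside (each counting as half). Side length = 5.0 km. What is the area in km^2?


effective squares = 30 + 12 * 0.5 = 36.0
area = 36.0 * 25.0 = 900.0 km^2

900.0 km^2


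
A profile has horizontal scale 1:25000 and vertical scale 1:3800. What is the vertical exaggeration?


VE = horizontal_scale / vertical_scale = 25000 / 3800 ≈ 6.6

6.6x


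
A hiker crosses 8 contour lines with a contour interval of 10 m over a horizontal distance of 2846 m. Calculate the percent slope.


elevation change = 8 * 10 = 80 m
slope = 80 / 2846 * 100 = 2.8%

2.8%


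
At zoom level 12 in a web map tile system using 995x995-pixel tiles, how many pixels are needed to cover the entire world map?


tiles per axis = 2^12 = 4096
total tiles = 4096^2 = 16777216
pixels per axis = 4096 * 995 = 4075520
total pixels = 4075520^2 = 16609863270400

16609863270400 pixels


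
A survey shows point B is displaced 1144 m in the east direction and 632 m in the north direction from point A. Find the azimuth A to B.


az = atan2(1144, 632) = 61.1 deg
adjusted to 0-360: 61.1 degrees

61.1 degrees


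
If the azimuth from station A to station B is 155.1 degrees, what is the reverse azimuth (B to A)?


back azimuth = (155.1 + 180) mod 360 = 335.1 degrees

335.1 degrees


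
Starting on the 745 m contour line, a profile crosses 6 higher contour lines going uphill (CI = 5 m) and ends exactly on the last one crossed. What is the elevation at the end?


elevation = 745 + 6 * 5 = 775 m

775 m


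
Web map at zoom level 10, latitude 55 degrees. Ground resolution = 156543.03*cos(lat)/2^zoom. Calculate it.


res = 156543.03 * cos(55) / 2^10 = 156543.03 * 0.57357644 / 1024 = 87.68 m/pixel

87.68 m/pixel


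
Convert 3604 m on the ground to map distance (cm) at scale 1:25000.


map_cm = 3604 * 100 / 25000 = 14.416 cm ≈ 14.42 cm

14.42 cm


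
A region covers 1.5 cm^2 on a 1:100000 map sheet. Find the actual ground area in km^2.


ground_area = 1.5 * (100000/100)^2 = 1500000.0 m^2 = 1.5 km^2

1.5 km^2


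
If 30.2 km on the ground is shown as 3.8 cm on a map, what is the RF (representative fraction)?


ground = 30.2 km = 3020000 cm; RF denominator = ground / map = 3020000 / 3.8 ≈ 794737; RF = 1:794737

1:794737


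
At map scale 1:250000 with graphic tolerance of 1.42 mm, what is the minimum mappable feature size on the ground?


ground = 1.42 mm * 250000 / 1000 = 355.0 m

355.0 m


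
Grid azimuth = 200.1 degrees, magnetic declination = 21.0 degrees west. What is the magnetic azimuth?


magnetic azimuth = grid azimuth - declination (east +ve)
mag_az = 200.1 - -21.0 = 221.1 degrees

221.1 degrees


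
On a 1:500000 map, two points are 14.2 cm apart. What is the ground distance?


ground = 14.2 cm * 500000 / 100 = 71000.0 m = 71.0 km

71.0 km


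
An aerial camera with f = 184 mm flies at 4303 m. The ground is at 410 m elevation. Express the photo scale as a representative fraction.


scale = f / (H - h) = 184 mm / 3893 m = 184 / 3893000 = 1:21158

1:21158


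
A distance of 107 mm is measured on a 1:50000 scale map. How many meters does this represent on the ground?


ground = 107 mm * 50000 / 1000 = 5350.0 m

5350.0 m


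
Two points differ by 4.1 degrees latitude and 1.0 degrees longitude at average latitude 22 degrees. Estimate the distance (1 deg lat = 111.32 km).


dlat_km = 4.1 * 111.32 = 456.412
dlon_km = 1.0 * 111.32 * cos(22) ≈ 103.214
dist = sqrt(456.412^2 + 103.214^2) ≈ 467.9 km

467.9 km


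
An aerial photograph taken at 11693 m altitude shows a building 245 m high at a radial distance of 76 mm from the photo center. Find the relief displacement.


d = h * r / H = 245 * 76 / 11693 = 1.59 mm

1.59 mm


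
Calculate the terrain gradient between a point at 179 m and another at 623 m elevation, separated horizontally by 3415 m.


gradient = (623 - 179) / 3415 = 444 / 3415 = 0.13

0.13


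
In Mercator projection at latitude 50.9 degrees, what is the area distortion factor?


area_distortion = 1/cos^2(50.9) = 2.514

2.514


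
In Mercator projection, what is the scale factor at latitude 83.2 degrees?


SF = 1 / cos(83.2) = 1 / 0.118404 = 8.446

8.446


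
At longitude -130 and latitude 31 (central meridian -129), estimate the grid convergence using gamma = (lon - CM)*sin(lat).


gamma = (-130 - -129) * sin(31) = -1 * 0.515038 = -0.515 degrees

-0.515 degrees


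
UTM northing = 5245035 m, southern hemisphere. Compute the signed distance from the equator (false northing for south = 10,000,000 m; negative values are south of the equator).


For southern: actual = 5245035 - 10000000 = -4754965 m

-4754965 m


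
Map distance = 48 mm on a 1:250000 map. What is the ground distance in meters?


ground = 48 mm * 250000 / 1000 = 12000.0 m

12000.0 m


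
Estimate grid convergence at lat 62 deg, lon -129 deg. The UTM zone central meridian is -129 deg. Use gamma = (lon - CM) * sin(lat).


gamma = (-129 - -129) * sin(62) = 0 * 0.882948 = 0.0 degrees

0.0 degrees


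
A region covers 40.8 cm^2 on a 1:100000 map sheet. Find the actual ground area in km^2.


ground_area = 40.8 * (100000/100)^2 = 40800000.0 m^2 = 40.8 km^2

40.8 km^2


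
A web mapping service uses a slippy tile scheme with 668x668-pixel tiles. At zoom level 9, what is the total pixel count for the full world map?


tiles per axis = 2^9 = 512
total tiles = 512^2 = 262144
pixels per axis = 512 * 668 = 342016
total pixels = 342016^2 = 116974944256

116974944256 pixels


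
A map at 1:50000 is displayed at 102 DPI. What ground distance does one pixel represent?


pixel_cm = 2.54 / 102 ≈ 0.024902 cm
ground = pixel_cm * 50000 / 100 = 2.54 * 50000 / (102 * 100) = 127000 / 10200 ≈ 12.45 m

12.45 m


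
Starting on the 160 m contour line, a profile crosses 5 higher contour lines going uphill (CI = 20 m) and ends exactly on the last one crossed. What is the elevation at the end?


elevation = 160 + 5 * 20 = 260 m

260 m


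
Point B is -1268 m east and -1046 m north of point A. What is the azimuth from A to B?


az = atan2(-1268, -1046) = -129.5 deg
adjusted to 0-360: 230.5 degrees

230.5 degrees


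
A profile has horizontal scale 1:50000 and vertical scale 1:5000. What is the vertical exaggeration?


VE = horizontal_scale / vertical_scale = 50000 / 5000 = 10.0

10.0x


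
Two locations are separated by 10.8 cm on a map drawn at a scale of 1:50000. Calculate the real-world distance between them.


ground = 10.8 cm * 50000 / 100 = 5400.0 m = 5.4 km

5.4 km


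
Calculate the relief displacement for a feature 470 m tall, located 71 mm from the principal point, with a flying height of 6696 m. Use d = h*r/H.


d = h * r / H = 470 * 71 / 6696 = 4.98 mm

4.98 mm


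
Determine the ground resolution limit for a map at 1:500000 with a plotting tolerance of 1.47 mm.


ground = 1.47 mm * 500000 / 1000 = 735.0 m

735.0 m


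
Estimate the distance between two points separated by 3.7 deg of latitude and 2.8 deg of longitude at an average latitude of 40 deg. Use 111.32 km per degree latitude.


dlat_km = 3.7 * 111.32 = 411.884
dlon_km = 2.8 * 111.32 * cos(40) ≈ 238.773
dist = sqrt(411.884^2 + 238.773^2) ≈ 476.1 km

476.1 km


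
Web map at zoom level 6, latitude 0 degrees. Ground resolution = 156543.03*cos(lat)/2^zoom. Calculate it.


res = 156543.03 * cos(0) / 2^6 = 156543.03 * 1.0 / 64 = 2445.98 m/pixel

2445.98 m/pixel


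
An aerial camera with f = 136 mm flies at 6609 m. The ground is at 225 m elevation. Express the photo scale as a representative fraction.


scale = f / (H - h) = 136 mm / 6384 m = 136 / 6384000 = 1:46941

1:46941


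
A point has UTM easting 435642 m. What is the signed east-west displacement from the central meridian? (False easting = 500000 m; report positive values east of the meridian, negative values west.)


displacement = 435642 - 500000 = -64358 m

-64358 m


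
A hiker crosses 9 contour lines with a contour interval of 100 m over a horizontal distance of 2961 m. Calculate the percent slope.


elevation change = 9 * 100 = 900 m
slope = 900 / 2961 * 100 = 30.4%

30.4%


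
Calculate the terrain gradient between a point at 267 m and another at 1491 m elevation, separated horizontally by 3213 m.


gradient = (1491 - 267) / 3213 = 1224 / 3213 = 0.381

0.381


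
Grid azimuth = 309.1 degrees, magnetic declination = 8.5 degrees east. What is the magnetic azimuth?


magnetic azimuth = grid azimuth - declination (east +ve)
mag_az = 309.1 - 8.5 = 300.6 degrees

300.6 degrees


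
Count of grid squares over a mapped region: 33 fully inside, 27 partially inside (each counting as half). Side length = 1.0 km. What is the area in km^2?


effective squares = 33 + 27 * 0.5 = 46.5
area = 46.5 * 1.0 = 46.5 km^2

46.5 km^2


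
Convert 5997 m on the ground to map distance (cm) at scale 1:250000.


map_cm = 5997 * 100 / 250000 = 2.3988 cm ≈ 2.4 cm

2.4 cm


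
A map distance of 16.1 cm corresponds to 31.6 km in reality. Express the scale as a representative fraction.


ground = 31.6 km = 3160000 cm; RF denominator = ground / map = 3160000 / 16.1 ≈ 196273; RF = 1:196273

1:196273


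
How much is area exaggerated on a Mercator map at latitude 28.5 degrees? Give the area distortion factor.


area_distortion = 1/cos^2(28.5) = 1.295

1.295


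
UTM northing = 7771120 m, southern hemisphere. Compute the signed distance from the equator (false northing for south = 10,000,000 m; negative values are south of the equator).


For southern: actual = 7771120 - 10000000 = -2228880 m

-2228880 m


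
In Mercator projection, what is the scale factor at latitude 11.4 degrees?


SF = 1 / cos(11.4) = 1 / 0.980271 = 1.02

1.02


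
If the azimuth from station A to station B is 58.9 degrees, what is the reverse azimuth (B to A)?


back azimuth = (58.9 + 180) mod 360 = 238.9 degrees

238.9 degrees


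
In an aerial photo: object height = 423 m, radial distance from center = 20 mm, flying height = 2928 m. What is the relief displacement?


d = h * r / H = 423 * 20 / 2928 = 2.89 mm

2.89 mm


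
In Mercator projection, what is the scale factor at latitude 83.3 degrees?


SF = 1 / cos(83.3) = 1 / 0.116671 = 8.571

8.571


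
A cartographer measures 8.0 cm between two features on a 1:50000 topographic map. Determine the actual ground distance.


ground = 8.0 cm * 50000 / 100 = 4000.0 m = 4.0 km

4.0 km


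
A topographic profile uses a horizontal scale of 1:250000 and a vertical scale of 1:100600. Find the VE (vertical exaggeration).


VE = horizontal_scale / vertical_scale = 250000 / 100600 ≈ 2.5

2.5x


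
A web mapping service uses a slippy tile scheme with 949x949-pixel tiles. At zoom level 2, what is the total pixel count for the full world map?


tiles per axis = 2^2 = 4
total tiles = 4^2 = 16
pixels per axis = 4 * 949 = 3796
total pixels = 3796^2 = 14409616

14409616 pixels


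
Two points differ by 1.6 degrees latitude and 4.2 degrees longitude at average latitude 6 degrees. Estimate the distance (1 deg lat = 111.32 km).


dlat_km = 1.6 * 111.32 = 178.112
dlon_km = 4.2 * 111.32 * cos(6) ≈ 464.983
dist = sqrt(178.112^2 + 464.983^2) ≈ 497.9 km

497.9 km


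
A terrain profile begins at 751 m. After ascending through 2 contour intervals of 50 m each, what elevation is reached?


elevation = 751 + 2 * 50 = 851 m

851 m


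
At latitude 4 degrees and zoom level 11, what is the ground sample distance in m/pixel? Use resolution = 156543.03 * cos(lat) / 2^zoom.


res = 156543.03 * cos(4) / 2^11 = 156543.03 * 0.99756405 / 2048 = 76.25 m/pixel

76.25 m/pixel


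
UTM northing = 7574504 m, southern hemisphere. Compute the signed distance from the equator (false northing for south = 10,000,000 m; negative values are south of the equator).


For southern: actual = 7574504 - 10000000 = -2425496 m

-2425496 m


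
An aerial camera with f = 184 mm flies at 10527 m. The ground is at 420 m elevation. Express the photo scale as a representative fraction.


scale = f / (H - h) = 184 mm / 10107 m = 184 / 10107000 = 1:54929

1:54929


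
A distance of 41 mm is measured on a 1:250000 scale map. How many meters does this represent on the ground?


ground = 41 mm * 250000 / 1000 = 10250.0 m

10250.0 m


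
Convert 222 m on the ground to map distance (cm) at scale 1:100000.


map_cm = 222 * 100 / 100000 = 0.222 cm ≈ 0.22 cm

0.22 cm


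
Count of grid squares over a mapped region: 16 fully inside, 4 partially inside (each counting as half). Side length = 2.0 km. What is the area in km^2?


effective squares = 16 + 4 * 0.5 = 18.0
area = 18.0 * 4.0 = 72.0 km^2

72.0 km^2


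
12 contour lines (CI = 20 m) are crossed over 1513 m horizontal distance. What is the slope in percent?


elevation change = 12 * 20 = 240 m
slope = 240 / 1513 * 100 = 15.9%

15.9%


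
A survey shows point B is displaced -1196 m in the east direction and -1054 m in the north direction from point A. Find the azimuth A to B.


az = atan2(-1196, -1054) = -131.4 deg
adjusted to 0-360: 228.6 degrees

228.6 degrees


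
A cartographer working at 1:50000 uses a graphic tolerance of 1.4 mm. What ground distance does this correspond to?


ground = 1.4 mm * 50000 / 1000 = 70.0 m

70.0 m


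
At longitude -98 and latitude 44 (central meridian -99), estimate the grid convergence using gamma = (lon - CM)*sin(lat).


gamma = (-98 - -99) * sin(44) = 1 * 0.694658 = 0.695 degrees

0.695 degrees


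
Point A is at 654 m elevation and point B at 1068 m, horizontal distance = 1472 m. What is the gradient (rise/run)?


gradient = (1068 - 654) / 1472 = 414 / 1472 = 0.2813

0.2813


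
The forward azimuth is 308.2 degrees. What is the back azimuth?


back azimuth = (308.2 + 180) mod 360 = 128.2 degrees

128.2 degrees


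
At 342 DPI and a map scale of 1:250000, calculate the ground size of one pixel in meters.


pixel_cm = 2.54 / 342 ≈ 0.007427 cm
ground = pixel_cm * 250000 / 100 = 2.54 * 250000 / (342 * 100) = 635000 / 34200 ≈ 18.57 m

18.57 m


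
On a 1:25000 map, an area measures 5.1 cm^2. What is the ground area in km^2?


ground_area = 5.1 * (25000/100)^2 = 318750.0 m^2 = 0.31875 km^2 ≈ 0.319 km^2

0.319 km^2


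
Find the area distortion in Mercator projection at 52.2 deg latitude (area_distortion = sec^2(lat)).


area_distortion = 1/cos^2(52.2) = 2.662

2.662


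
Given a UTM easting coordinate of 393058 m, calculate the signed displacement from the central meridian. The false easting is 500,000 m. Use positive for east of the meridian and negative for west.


displacement = 393058 - 500000 = -106942 m

-106942 m


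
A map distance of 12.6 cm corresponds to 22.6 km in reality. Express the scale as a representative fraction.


ground = 22.6 km = 2260000 cm; RF denominator = ground / map = 2260000 / 12.6 ≈ 179365; RF = 1:179365

1:179365


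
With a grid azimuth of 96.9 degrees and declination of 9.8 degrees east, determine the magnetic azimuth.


magnetic azimuth = grid azimuth - declination (east +ve)
mag_az = 96.9 - 9.8 = 87.1 degrees

87.1 degrees


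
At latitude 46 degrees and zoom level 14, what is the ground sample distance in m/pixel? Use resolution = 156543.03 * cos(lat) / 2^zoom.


res = 156543.03 * cos(46) / 2^14 = 156543.03 * 0.69465837 / 16384 = 6.64 m/pixel

6.64 m/pixel


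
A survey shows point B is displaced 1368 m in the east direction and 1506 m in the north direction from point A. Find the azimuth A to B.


az = atan2(1368, 1506) = 42.3 deg
adjusted to 0-360: 42.3 degrees

42.3 degrees


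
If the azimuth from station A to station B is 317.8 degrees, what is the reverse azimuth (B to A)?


back azimuth = (317.8 + 180) mod 360 = 137.8 degrees

137.8 degrees


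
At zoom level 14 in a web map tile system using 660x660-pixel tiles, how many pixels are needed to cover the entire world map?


tiles per axis = 2^14 = 16384
total tiles = 16384^2 = 268435456
pixels per axis = 16384 * 660 = 10813440
total pixels = 10813440^2 = 116930484633600

116930484633600 pixels


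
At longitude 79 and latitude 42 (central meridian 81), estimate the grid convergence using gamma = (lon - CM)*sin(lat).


gamma = (79 - 81) * sin(42) = -2 * 0.669131 = -1.338 degrees

-1.338 degrees


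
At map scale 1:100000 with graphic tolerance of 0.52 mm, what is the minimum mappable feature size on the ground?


ground = 0.52 mm * 100000 / 1000 = 52.0 m

52.0 m


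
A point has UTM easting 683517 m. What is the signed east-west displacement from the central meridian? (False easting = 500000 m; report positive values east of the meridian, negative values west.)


displacement = 683517 - 500000 = 183517 m

183517 m


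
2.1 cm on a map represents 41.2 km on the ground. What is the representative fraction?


ground = 41.2 km = 4120000 cm; RF denominator = ground / map = 4120000 / 2.1 ≈ 1961905; RF = 1:1961905

1:1961905


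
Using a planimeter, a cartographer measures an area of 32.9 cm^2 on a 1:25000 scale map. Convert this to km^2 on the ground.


ground_area = 32.9 * (25000/100)^2 = 2056250.0 m^2 = 2.05625 km^2 ≈ 2.056 km^2

2.056 km^2


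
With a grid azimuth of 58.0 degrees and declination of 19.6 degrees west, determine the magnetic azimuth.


magnetic azimuth = grid azimuth - declination (east +ve)
mag_az = 58.0 - -19.6 = 77.6 degrees

77.6 degrees


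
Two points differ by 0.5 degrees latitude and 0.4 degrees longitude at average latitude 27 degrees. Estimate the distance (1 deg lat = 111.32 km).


dlat_km = 0.5 * 111.32 = 55.66
dlon_km = 0.4 * 111.32 * cos(27) ≈ 39.675
dist = sqrt(55.66^2 + 39.675^2) ≈ 68.4 km

68.4 km


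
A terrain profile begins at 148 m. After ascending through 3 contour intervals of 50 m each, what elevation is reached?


elevation = 148 + 3 * 50 = 298 m

298 m


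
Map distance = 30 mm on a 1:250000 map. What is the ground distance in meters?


ground = 30 mm * 250000 / 1000 = 7500.0 m

7500.0 m


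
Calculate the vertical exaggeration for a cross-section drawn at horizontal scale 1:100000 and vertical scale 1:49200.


VE = horizontal_scale / vertical_scale = 100000 / 49200 ≈ 2.0

2.0x


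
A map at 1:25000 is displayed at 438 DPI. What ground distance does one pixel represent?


pixel_cm = 2.54 / 438 ≈ 0.005799 cm
ground = pixel_cm * 25000 / 100 = 2.54 * 25000 / (438 * 100) = 63500 / 43800 ≈ 1.45 m

1.45 m


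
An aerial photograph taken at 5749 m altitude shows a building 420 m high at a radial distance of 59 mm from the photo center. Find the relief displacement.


d = h * r / H = 420 * 59 / 5749 = 4.31 mm

4.31 mm


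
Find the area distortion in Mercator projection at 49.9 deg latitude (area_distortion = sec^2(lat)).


area_distortion = 1/cos^2(49.9) = 2.41

2.41


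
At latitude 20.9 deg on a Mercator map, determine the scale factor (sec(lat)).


SF = 1 / cos(20.9) = 1 / 0.934204 = 1.07

1.07


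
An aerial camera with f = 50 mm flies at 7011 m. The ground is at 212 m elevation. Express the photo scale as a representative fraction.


scale = f / (H - h) = 50 mm / 6799 m = 50 / 6799000 = 1:135980

1:135980


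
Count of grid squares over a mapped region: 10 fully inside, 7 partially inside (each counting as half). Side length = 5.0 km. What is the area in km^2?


effective squares = 10 + 7 * 0.5 = 13.5
area = 13.5 * 25.0 = 337.5 km^2

337.5 km^2


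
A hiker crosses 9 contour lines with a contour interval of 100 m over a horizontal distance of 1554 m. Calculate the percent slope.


elevation change = 9 * 100 = 900 m
slope = 900 / 1554 * 100 = 57.9%

57.9%


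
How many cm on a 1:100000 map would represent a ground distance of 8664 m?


map_cm = 8664 * 100 / 100000 = 8.664 cm ≈ 8.66 cm

8.66 cm


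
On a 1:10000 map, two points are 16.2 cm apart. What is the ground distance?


ground = 16.2 cm * 10000 / 100 = 1620.0 m = 1.62 km

1.62 km


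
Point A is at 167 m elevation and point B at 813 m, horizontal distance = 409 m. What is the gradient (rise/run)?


gradient = (813 - 167) / 409 = 646 / 409 = 1.5795

1.5795


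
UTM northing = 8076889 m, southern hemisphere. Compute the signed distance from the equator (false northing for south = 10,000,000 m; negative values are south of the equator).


For southern: actual = 8076889 - 10000000 = -1923111 m

-1923111 m


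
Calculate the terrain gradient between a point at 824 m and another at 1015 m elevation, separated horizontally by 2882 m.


gradient = (1015 - 824) / 2882 = 191 / 2882 = 0.0663

0.0663


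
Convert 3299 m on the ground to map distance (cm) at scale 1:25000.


map_cm = 3299 * 100 / 25000 = 13.196 cm ≈ 13.2 cm

13.2 cm


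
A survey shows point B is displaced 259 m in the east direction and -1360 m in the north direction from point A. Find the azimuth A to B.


az = atan2(259, -1360) = 169.2 deg
adjusted to 0-360: 169.2 degrees

169.2 degrees


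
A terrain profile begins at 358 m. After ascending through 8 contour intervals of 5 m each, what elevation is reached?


elevation = 358 + 8 * 5 = 398 m

398 m


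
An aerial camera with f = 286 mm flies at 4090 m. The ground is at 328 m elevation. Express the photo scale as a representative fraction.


scale = f / (H - h) = 286 mm / 3762 m = 286 / 3762000 = 1:13154

1:13154


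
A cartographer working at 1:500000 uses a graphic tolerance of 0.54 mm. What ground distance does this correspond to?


ground = 0.54 mm * 500000 / 1000 = 270.0 m

270.0 m


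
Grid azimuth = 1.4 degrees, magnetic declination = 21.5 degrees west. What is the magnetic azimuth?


magnetic azimuth = grid azimuth - declination (east +ve)
mag_az = 1.4 - -21.5 = 22.9 degrees

22.9 degrees


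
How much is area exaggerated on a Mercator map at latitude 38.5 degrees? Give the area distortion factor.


area_distortion = 1/cos^2(38.5) = 1.633

1.633


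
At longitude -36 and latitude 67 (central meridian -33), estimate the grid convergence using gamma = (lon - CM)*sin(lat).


gamma = (-36 - -33) * sin(67) = -3 * 0.920505 = -2.762 degrees

-2.762 degrees


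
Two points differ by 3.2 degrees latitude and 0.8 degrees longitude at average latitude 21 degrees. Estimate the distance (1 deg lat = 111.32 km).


dlat_km = 3.2 * 111.32 = 356.224
dlon_km = 0.8 * 111.32 * cos(21) ≈ 83.141
dist = sqrt(356.224^2 + 83.141^2) ≈ 365.8 km

365.8 km


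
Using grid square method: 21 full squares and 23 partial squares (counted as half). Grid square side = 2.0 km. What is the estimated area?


effective squares = 21 + 23 * 0.5 = 32.5
area = 32.5 * 4.0 = 130.0 km^2

130.0 km^2


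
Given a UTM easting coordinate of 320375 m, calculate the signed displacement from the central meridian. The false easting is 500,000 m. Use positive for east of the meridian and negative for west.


displacement = 320375 - 500000 = -179625 m

-179625 m


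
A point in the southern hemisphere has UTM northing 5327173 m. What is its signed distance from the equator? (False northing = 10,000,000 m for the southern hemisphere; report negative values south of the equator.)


For southern: actual = 5327173 - 10000000 = -4672827 m

-4672827 m


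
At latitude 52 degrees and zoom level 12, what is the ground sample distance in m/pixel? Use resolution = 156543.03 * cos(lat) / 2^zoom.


res = 156543.03 * cos(52) / 2^12 = 156543.03 * 0.61566148 / 4096 = 23.53 m/pixel

23.53 m/pixel


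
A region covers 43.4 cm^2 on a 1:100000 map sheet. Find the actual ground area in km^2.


ground_area = 43.4 * (100000/100)^2 = 43400000.0 m^2 = 43.4 km^2

43.4 km^2


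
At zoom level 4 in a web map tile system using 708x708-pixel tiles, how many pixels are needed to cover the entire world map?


tiles per axis = 2^4 = 16
total tiles = 16^2 = 256
pixels per axis = 16 * 708 = 11328
total pixels = 11328^2 = 128323584

128323584 pixels


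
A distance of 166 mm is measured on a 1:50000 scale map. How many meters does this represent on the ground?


ground = 166 mm * 50000 / 1000 = 8300.0 m

8300.0 m


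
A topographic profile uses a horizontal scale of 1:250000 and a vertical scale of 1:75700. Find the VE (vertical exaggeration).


VE = horizontal_scale / vertical_scale = 250000 / 75700 ≈ 3.3

3.3x


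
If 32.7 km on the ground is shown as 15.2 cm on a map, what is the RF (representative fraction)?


ground = 32.7 km = 3270000 cm; RF denominator = ground / map = 3270000 / 15.2 ≈ 215132; RF = 1:215132

1:215132


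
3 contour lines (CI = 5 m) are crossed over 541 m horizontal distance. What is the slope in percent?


elevation change = 3 * 5 = 15 m
slope = 15 / 541 * 100 = 2.8%

2.8%


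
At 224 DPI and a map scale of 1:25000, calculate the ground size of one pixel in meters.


pixel_cm = 2.54 / 224 ≈ 0.011339 cm
ground = pixel_cm * 25000 / 100 = 2.54 * 25000 / (224 * 100) = 63500 / 22400 ≈ 2.83 m

2.83 m


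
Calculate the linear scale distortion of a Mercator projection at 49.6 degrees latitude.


SF = 1 / cos(49.6) = 1 / 0.64812 = 1.543

1.543


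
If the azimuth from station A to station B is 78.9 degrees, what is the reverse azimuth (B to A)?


back azimuth = (78.9 + 180) mod 360 = 258.9 degrees

258.9 degrees


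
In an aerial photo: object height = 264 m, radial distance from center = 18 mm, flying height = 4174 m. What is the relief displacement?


d = h * r / H = 264 * 18 / 4174 = 1.14 mm

1.14 mm


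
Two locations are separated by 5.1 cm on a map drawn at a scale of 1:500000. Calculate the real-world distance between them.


ground = 5.1 cm * 500000 / 100 = 25500.0 m = 25.5 km

25.5 km


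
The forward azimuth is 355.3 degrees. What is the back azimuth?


back azimuth = (355.3 + 180) mod 360 = 175.3 degrees

175.3 degrees


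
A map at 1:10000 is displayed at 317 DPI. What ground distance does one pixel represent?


pixel_cm = 2.54 / 317 ≈ 0.008013 cm
ground = pixel_cm * 10000 / 100 = 2.54 * 10000 / (317 * 100) = 25400 / 31700 ≈ 0.8 m

0.8 m


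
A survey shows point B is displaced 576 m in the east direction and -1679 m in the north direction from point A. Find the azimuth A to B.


az = atan2(576, -1679) = 161.1 deg
adjusted to 0-360: 161.1 degrees

161.1 degrees


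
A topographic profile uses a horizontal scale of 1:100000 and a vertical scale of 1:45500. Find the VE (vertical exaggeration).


VE = horizontal_scale / vertical_scale = 100000 / 45500 ≈ 2.2

2.2x
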